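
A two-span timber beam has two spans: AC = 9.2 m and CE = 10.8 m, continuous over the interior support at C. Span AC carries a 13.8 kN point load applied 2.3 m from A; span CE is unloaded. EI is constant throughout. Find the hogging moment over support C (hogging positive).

M_C = 6.844 kN·m

Insert a hinge at C; M_C is the redundant, and each span becomes simply supported.
Discontinuity in slope at C on the released structure — sum the simple-span end rotations:
  span AC: point load 13.8 at a = 2.3: Pab(L + a)/(6LEI) = 45.63/EI
  relative rotation θ_0 = (45.63 + 0)/EI = 45.63/EI
A unit hogging moment at C produces rotation L₁/(3EI) + L₂/(3EI) = 6.667/EI.
Slope continuity at C: θ_0 = M_C·6.667/EI, so M_C = 45.63/6.667 = 6.844 kN·m (hogging).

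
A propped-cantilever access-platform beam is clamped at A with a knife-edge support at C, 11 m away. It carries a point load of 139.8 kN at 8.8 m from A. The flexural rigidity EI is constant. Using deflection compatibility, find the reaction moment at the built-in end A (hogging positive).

M_A = 147.6 kN·m

Choose R_C as the redundant. The primary structure is the cantilever fixed at A.
Free-end deflection of the primary structure under the applied loading (downward +):
  point load 139.8 at a = 8.8: Pa²(3L − a)/(6EI) = 43665/EI
Flexibility coefficient — unit upward force at C: δ_{CC} = L³/(3EI) = 443.7/EI.
Compatibility at C: δ_0 − R_C·δ_{CC} = 0, so R_C = 43665/443.7 = 98.42 kN.
Moment equilibrium about A: M_A = Σ(load moments about A) − R_C·L = 1230 − 98.42×11 = 147.6 kN·m.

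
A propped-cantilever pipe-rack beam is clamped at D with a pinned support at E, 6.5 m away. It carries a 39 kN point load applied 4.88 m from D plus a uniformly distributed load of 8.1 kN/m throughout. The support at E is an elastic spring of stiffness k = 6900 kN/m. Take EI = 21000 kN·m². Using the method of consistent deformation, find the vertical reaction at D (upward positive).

Release the roller at E. Primary structure: cantilever fixed at D.
Downward deflection at the released point E due to the loads:
  point load 39 at a = 4.88: Pa²(3L − a)/(6EI) = 2263/EI
  UDL 8.1: wL⁴/(8EI) = 1807/EI
  δ_0 = 4070/EI
Flexibility coefficient — unit upward force at E: δ_{EE} = L³/(3EI) = 91.54/EI.
With EI = 21000 kN·m²: δ_0 = 0.19383 m and δ_{EE} = 0.004359 m/kN.
Compatibility — the spring shortens by R_E/k under the reaction it provides: δ_0 − R_E·δ_{EE} = R_E/k. With 1/k = 0.000145 m/kN, R_E = δ_0 / (δ_{EE} + 1/k) = 0.19383 / (0.004359 + 0.000145) = 43.03 kN.
Vertical equilibrium: R_D = ΣP − R_E = 91.65 − 43.03 = 48.62 kN.

R_D = 48.62 kN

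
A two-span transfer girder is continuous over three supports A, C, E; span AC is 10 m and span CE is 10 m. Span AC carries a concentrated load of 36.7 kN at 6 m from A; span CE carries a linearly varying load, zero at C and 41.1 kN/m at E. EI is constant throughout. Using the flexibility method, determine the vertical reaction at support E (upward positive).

Release continuity at C by inserting a hinge; the redundant is the internal moment M_C. The primary structure is two simply-supported spans AC and CE.
Rotations at C on the released spans (each span's end-slope, ×1/EI):
  span AC: point load 36.7 at a = 6: Pab(L + a)/(6LEI) = 234.9/EI
  span CE: triangular load, peak 41.1: 7w₀L³/(360EI) = 799.2/EI
  relative rotation θ_0 = (234.9 + 799.2)/EI = 1034/EI
A unit hogging moment at C produces rotation L₁/(3EI) + L₂/(3EI) = 6.667/EI.
Compatibility: M_C·(L₁+L₂)/(3EI) = θ_0, giving M_C = 155.1 kN·m (hogging).
Span CE, ΣM about E: R_C^{CE}·10 = 685 + 155.1, so R_C^{CE} = 84.01 kN and R_E = 205.5 − 84.01 = 121.5 kN.

R_E = 121.5 kN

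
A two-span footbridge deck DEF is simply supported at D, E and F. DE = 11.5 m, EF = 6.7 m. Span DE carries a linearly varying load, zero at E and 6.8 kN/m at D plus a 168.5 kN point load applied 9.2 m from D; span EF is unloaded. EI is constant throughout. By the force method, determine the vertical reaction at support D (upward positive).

Take M_E as the redundant. Released structure: two simple spans DE and EF with a hinge at E.
Rotations at E on the released spans (each span's end-slope, ×1/EI):
  span DE: triangular load, peak 6.8: 7w₀L³/(360EI) = 201.1/EI
  span DE: point load 168.5 at a = 9.2: Pab(L + a)/(6LEI) = 1070/EI
  relative rotation θ_0 = (1271 + 0)/EI = 1271/EI
A unit hogging moment at E produces rotation L₁/(3EI) + L₂/(3EI) = 6.067/EI.
Compatibility: M_E·(L₁+L₂)/(3EI) = θ_0, giving M_E = 209.5 kN·m (hogging).
Span DE, ΣM about D with M_E applied at E: R_E^{DE}·11.5 = 1700 + 209.5, so R_E^{DE} = 166 kN and R_D = 207.6 − 166 = 41.55 kN.

R_D = 41.55 kN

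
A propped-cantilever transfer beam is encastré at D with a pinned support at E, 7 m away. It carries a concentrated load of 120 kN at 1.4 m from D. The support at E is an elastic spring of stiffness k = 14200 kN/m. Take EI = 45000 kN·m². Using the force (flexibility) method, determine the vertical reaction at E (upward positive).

R_E = 6.539 kN

Remove the prop at E; the released (primary) structure is a cantilever built in at D.
Deflection at E on the released cantilever, summing each load's contribution:
  point load 120 at a = 1.4: Pa²(3L − a)/(6EI) = 768.3/EI
Tip deflection under a unit load at E: L³/(3EI) = 114.3/EI.
With EI = 45000 kN·m²: δ_0 = 0.017074 m and δ_{EE} = 0.002541 m/kN.
Compatibility — the spring shortens by R_E/k under the reaction it provides: δ_0 − R_E·δ_{EE} = R_E/k. With 1/k = 0.00007 m/kN, R_E = δ_0 / (δ_{EE} + 1/k) = 0.017074 / (0.002541 + 0.00007) = 6.539 kN.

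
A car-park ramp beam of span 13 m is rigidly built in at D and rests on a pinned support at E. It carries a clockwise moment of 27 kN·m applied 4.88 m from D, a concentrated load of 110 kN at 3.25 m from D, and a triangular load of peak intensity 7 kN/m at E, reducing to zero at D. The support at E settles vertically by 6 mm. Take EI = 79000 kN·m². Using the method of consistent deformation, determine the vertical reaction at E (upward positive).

R_E = 35.73 kN

Release the roller at E. Primary structure: cantilever fixed at D.
Primary-structure tip deflection at E by superposition:
  clockwise couple 27 at a = 4.88: M₀a(2L − a)/(2EI) = 1391/EI
  point load 110 at a = 3.25: Pa²(3L − a)/(6EI) = 6923/EI
  triangular load, peak 7 at the free end: 11w₀L⁴/(120EI) = 18327/EI
  δ_0 = 26641/EI
Flexibility coefficient — unit upward force at E: δ_{EE} = L³/(3EI) = 732.3/EI.
With EI = 79000 kN·m²: δ_0 = 0.33723 m and δ_{EE} = 0.00927 m/kN.
Compatibility — the beam at E must follow the support down by 0.006 m: δ_0 − R_E·δ_{EE} = 0.006, so R_E = (0.33723 − 0.006)/0.00927 = 35.73 kN.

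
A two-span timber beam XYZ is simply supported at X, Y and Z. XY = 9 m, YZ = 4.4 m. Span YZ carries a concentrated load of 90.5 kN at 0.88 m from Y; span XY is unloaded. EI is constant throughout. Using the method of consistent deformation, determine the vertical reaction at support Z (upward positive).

R_Z = 13.82 kN

Insert a hinge at Y; M_Y is the redundant, and each span becomes simply supported.
Discontinuity in slope at Y on the released structure — sum the simple-span end rotations:
  span YZ: point load 90.5 at a = 0.88: Pab(L + b)/(6LEI) = 84.1/EI
  relative rotation θ_0 = (0 + 84.1)/EI = 84.1/EI
A unit hogging moment at Y produces rotation L₁/(3EI) + L₂/(3EI) = 4.467/EI.
Compatibility: M_Y·(L₁+L₂)/(3EI) = θ_0, giving M_Y = 18.83 kN·m (hogging).
Span YZ, ΣM about Z: R_Y^{YZ}·4.4 = 318.6 + 18.83, so R_Y^{YZ} = 76.68 kN and R_Z = 90.5 − 76.68 = 13.82 kN.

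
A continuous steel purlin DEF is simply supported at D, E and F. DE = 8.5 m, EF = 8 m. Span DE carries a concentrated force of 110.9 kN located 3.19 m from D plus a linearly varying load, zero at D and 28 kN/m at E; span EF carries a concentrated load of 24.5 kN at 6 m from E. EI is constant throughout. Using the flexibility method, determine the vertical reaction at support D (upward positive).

Take M_E as the redundant. Released structure: two simple spans DE and EF with a hinge at E.
Rotations at E on the released spans (each span's end-slope, ×1/EI):
  span DE: point load 110.9 at a = 3.19: Pab(L + a)/(6LEI) = 430.6/EI
  span DE: triangular load, peak 28: w₀L³/(45EI) = 382.1/EI
  span EF: point load 24.5 at a = 6: Pab(L + b)/(6LEI) = 61.25/EI
  relative rotation θ_0 = (812.7 + 61.25)/EI = 874/EI
A unit hogging moment at E produces rotation L₁/(3EI) + L₂/(3EI) = 5.5/EI.
Slope continuity at E: θ_0 = M_E·5.5/EI, so M_E = 874/5.5 = 158.9 kN·m (hogging).
Span DE, ΣM about D with M_E applied at E: R_E^{DE}·8.5 = 1028 + 158.9, so R_E^{DE} = 139.6 kN and R_D = 229.9 − 139.6 = 90.25 kN.

R_D = 90.25 kN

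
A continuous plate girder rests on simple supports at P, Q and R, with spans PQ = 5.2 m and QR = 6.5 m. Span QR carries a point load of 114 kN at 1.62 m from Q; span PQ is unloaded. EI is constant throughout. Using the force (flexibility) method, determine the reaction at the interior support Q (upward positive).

Take M_Q as the redundant. Released structure: two simple spans PQ and QR with a hinge at Q.
End slopes at the hinge Q, treating each span as simply supported:
  span QR: point load 114 at a = 1.62: Pab(L + b)/(6LEI) = 263/EI
  relative rotation θ_0 = (0 + 263)/EI = 263/EI
A unit hogging moment at Q produces rotation L₁/(3EI) + L₂/(3EI) = 3.9/EI.
Compatibility: M_Q·(L₁+L₂)/(3EI) = θ_0, giving M_Q = 67.43 kN·m (hogging).
Span PQ, ΣM about P with M_Q applied at Q: R_Q^{PQ}·5.2 = 0 + 67.43, so R_Q^{PQ} = 12.97 kN and R_P = 0 − 12.97 = -12.97 kN.
Span QR, ΣM about R: R_Q^{QR}·6.5 = 556.3 + 67.43, so R_Q^{QR} = 95.96 kN and R_R = 114 − 95.96 = 18.04 kN.
R_Q = 12.97 + 95.96 = 108.9 kN.

R_Q = 108.9 kN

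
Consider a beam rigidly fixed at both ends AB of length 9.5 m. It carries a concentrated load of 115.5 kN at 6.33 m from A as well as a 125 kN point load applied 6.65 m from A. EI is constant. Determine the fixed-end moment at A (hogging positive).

Take the two fixed-end moments M_A, M_B as redundants; the released structure is the simple span AB.
End rotations of the released simple span under the applied load (×1/EI):
  at A: point load 115.5 at a = 6.33: Pab(L + b)/(6LEI) = 515.2/EI
  at B: point load 115.5 at a = 6.33: Pab(L + a)/(6LEI) = 643.7/EI
  at A: point load 125 at a = 6.65: Pab(L + b)/(6LEI) = 513.3/EI
  at B: point load 125 at a = 6.65: Pab(L + a)/(6LEI) = 671.2/EI
  θ_A0 = 1028/EI,  θ_B0 = 1315/EI
Flexibility coefficients: a unit moment at one end gives L/(3EI) there and L/(6EI) at the far end, so f₁₁ = f₂₂ = 3.167/EI and f₁₂ = f₂₁ = 1.583/EI.
Compatibility — zero rotation at each built-in end:
  3.167 M_A + 1.583 M_B = 1028
  1.583 M_A + 3.167 M_B = 1315
Solving the pair gives M_A = 156.2 kN·m and M_B = 337.1 kN·m (hogging).

M_A = 156.2 kN·m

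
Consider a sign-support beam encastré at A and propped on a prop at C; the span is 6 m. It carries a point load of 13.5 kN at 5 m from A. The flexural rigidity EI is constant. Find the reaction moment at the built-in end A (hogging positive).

M_A = 6.562 kN·m

Take the reaction at C as the redundant and release it; the primary structure is a cantilever fixed at A.
Primary-structure tip deflection at C by superposition:
  point load 13.5 at a = 5: Pa²(3L − a)/(6EI) = 731.2/EI
Tip deflection under a unit load at C: L³/(3EI) = 72/EI.
Compatibility at C: δ_0 − R_C·δ_{CC} = 0, so R_C = 731.2/72 = 10.16 kN.
Moment equilibrium about A: M_A = Σ(load moments about A) − R_C·L = 67.5 − 10.16×6 = 6.562 kN·m.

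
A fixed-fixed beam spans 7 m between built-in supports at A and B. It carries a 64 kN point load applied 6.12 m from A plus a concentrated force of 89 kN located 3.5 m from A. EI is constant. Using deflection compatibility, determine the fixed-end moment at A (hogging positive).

M_A = 84.07 kN·m

Take the two fixed-end moments M_A, M_B as redundants; the released structure is the simple span AB.
End rotations of the released simple span under the applied load (×1/EI):
  at A: point load 64 at a = 6.12: Pab(L + b)/(6LEI) = 64.67/EI
  at B: point load 64 at a = 6.12: Pab(L + a)/(6LEI) = 107.7/EI
  at A: point load 89 at a = 3.5: Pab(L + b)/(6LEI) = 272.6/EI
  at B: point load 89 at a = 3.5: Pab(L + a)/(6LEI) = 272.6/EI
  θ_A0 = 337.2/EI,  θ_B0 = 380.2/EI
Flexibility coefficients: a unit moment at one end gives L/(3EI) there and L/(6EI) at the far end, so f₁₁ = f₂₂ = 2.333/EI and f₁₂ = f₂₁ = 1.167/EI.
Compatibility — zero rotation at each built-in end:
  2.333 M_A + 1.167 M_B = 337.2
  1.167 M_A + 2.333 M_B = 380.2
Solving the pair gives M_A = 84.07 kN·m and M_B = 120.9 kN·m (hogging).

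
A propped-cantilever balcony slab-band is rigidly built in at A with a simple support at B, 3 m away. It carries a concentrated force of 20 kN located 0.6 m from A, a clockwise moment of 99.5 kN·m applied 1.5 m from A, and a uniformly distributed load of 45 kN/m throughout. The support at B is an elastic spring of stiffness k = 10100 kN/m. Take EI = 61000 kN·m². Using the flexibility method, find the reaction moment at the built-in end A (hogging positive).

Choose R_B as the redundant. The primary structure is the cantilever fixed at A.
Primary-structure tip deflection at B by superposition:
  point load 20 at a = 0.6: Pa²(3L − a)/(6EI) = 10.08/EI
  clockwise couple 99.5 at a = 1.5: M₀a(2L − a)/(2EI) = 335.8/EI
  UDL 45: wL⁴/(8EI) = 455.6/EI
  δ_0 = 801.5/EI
Flexibility coefficient — unit upward force at B: δ_{BB} = L³/(3EI) = 9/EI.
With EI = 61000 kN·m²: δ_0 = 0.01314 m and δ_{BB} = 0.000148 m/kN.
Compatibility — the spring shortens by R_B/k under the reaction it provides: δ_0 − R_B·δ_{BB} = R_B/k. With 1/k = 0.000099 m/kN, R_B = δ_0 / (δ_{BB} + 1/k) = 0.01314 / (0.000148 + 0.000099) = 53.29 kN.
Moment equilibrium about A: M_A = Σ(load moments about A) − R_B·L = 314 − 53.29×3 = 154.1 kN·m.

M_A = 154.1 kN·m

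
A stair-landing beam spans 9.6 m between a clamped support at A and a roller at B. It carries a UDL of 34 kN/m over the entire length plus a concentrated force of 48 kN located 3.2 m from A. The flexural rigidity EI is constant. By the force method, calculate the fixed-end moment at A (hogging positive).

Release the roller at B. Primary structure: cantilever fixed at A.
Downward deflection at the released point B due to the loads:
  UDL 34: wL⁴/(8EI) = 36097/EI
  point load 48 at a = 3.2: Pa²(3L − a)/(6EI) = 2097/EI
  δ_0 = 38194/EI
Flexibility coefficient — unit upward force at B: δ_{BB} = L³/(3EI) = 294.9/EI.
Compatibility at B: δ_0 − R_B·δ_{BB} = 0, so R_B = 38194/294.9 = 129.5 kN.
Moment equilibrium about A: M_A = Σ(load moments about A) − R_B·L = 1720 − 129.5×9.6 = 477 kN·m.

M_A = 477 kN·m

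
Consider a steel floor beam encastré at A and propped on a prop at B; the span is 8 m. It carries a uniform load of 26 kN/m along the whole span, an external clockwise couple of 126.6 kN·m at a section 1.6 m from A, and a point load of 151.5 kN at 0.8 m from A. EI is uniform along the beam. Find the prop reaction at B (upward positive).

R_B = 88.74 kN

Choose R_B as the redundant. The primary structure is the cantilever fixed at A.
Deflection at B on the released cantilever, summing each load's contribution:
  UDL 26: wL⁴/(8EI) = 13312/EI
  clockwise couple 126.6 at a = 1.6: M₀a(2L − a)/(2EI) = 1458/EI
  point load 151.5 at a = 0.8: Pa²(3L − a)/(6EI) = 374.9/EI
  δ_0 = 15145/EI
Flexibility coefficient — unit upward force at B: δ_{BB} = L³/(3EI) = 170.7/EI.
The prop prevents deflection at B: R_B = δ_0/δ_{BB} = 15145/170.7 = 88.74 kN.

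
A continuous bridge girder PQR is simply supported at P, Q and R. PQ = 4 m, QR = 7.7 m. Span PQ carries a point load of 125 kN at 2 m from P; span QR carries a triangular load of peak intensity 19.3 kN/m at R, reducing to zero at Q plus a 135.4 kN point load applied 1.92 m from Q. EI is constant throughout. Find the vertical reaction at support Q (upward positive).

R_Q = 260.5 kN

Take M_Q as the redundant. Released structure: two simple spans PQ and QR with a hinge at Q.
End slopes at the hinge Q, treating each span as simply supported:
  span PQ: point load 125 at a = 2: Pab(L + a)/(6LEI) = 125/EI
  span QR: triangular load, peak 19.3: 7w₀L³/(360EI) = 171.3/EI
  span QR: point load 135.4 at a = 1.92: Pab(L + b)/(6LEI) = 438.4/EI
  relative rotation θ_0 = (125 + 609.8)/EI = 734.8/EI
A unit hogging moment at Q produces rotation L₁/(3EI) + L₂/(3EI) = 3.9/EI.
Slope continuity at Q: θ_0 = M_Q·3.9/EI, so M_Q = 734.8/3.9 = 188.4 kN·m (hogging).
Span PQ, ΣM about P with M_Q applied at Q: R_Q^{PQ}·4 = 250 + 188.4, so R_Q^{PQ} = 109.6 kN and R_P = 125 − 109.6 = 15.4 kN.
Span QR, ΣM about R: R_Q^{QR}·7.7 = 973.3 + 188.4, so R_Q^{QR} = 150.9 kN and R_R = 209.7 − 150.9 = 58.83 kN.
R_Q = 109.6 + 150.9 = 260.5 kN.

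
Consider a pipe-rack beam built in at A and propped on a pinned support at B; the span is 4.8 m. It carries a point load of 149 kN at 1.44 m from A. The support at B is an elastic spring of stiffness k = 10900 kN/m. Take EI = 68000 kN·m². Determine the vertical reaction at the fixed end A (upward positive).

Choose R_B as the redundant. The primary structure is the cantilever fixed at A.
Free-end deflection of the primary structure under the applied loading (downward +):
  point load 149 at a = 1.44: Pa²(3L − a)/(6EI) = 667.4/EI
Tip deflection under a unit load at B: L³/(3EI) = 36.86/EI.
With EI = 68000 kN·m²: δ_0 = 0.009814 m and δ_{BB} = 0.000542 m/kN.
Compatibility — the spring shortens by R_B/k under the reaction it provides: δ_0 − R_B·δ_{BB} = R_B/k. With 1/k = 0.000092 m/kN, R_B = δ_0 / (δ_{BB} + 1/k) = 0.009814 / (0.000542 + 0.000092) = 15.48 kN.
Vertical equilibrium: R_A = ΣP − R_B = 149 − 15.48 = 133.5 kN.

R_A = 133.5 kN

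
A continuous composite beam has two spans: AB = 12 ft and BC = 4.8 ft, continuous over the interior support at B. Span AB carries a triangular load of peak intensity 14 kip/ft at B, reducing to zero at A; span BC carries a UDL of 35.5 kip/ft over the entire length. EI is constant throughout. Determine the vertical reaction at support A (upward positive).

R_A = 17.57 kip

Take M_B as the redundant. Released structure: two simple spans AB and BC with a hinge at B.
End slopes at the hinge B, treating each span as simply supported:
  span AB: triangular load, peak 14: w₀L³/(45EI) = 537.6/EI
  span BC: UDL 35.5: wL³/(24EI) = 163.6/EI
  relative rotation θ_0 = (537.6 + 163.6)/EI = 701.2/EI
A unit hogging moment at B produces rotation L₁/(3EI) + L₂/(3EI) = 5.6/EI.
Compatibility: M_B·(L₁+L₂)/(3EI) = θ_0, giving M_B = 125.2 kip·ft (hogging).
Span AB, ΣM about A with M_B applied at B: R_B^{AB}·12 = 672 + 125.2, so R_B^{AB} = 66.43 kip and R_A = 84 − 66.43 = 17.57 kip.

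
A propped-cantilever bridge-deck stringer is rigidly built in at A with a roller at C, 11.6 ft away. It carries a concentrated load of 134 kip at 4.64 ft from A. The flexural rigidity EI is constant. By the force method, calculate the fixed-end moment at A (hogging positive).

M_A = 298.4 kip·ft

Remove the prop at C; the released (primary) structure is a cantilever built in at A.
Primary-structure tip deflection at C by superposition:
  point load 134 at a = 4.64: Pa²(3L − a)/(6EI) = 14502/EI
Flexibility coefficient — unit upward force at C: δ_{CC} = L³/(3EI) = 520.3/EI.
Compatibility at C: δ_0 − R_C·δ_{CC} = 0, so R_C = 14502/520.3 = 27.87 kip.
Moment equilibrium about A: M_A = Σ(load moments about A) − R_C·L = 621.8 − 27.87×11.6 = 298.4 kip·ft.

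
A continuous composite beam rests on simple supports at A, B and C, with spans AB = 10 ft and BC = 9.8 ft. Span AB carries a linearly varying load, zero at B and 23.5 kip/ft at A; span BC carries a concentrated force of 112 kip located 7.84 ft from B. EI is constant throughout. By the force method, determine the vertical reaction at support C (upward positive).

R_C = 77.21 kip

Insert a hinge at B; M_B is the redundant, and each span becomes simply supported.
Discontinuity in slope at B on the released structure — sum the simple-span end rotations:
  span AB: triangular load, peak 23.5: 7w₀L³/(360EI) = 456.9/EI
  span BC: point load 112 at a = 7.84: Pab(L + b)/(6LEI) = 344.2/EI
  relative rotation θ_0 = (456.9 + 344.2)/EI = 801.2/EI
A unit hogging moment at B produces rotation L₁/(3EI) + L₂/(3EI) = 6.6/EI.
Slope continuity at B: θ_0 = M_B·6.6/EI, so M_B = 801.2/6.6 = 121.4 kip·ft (hogging).
Span BC, ΣM about C: R_B^{BC}·9.8 = 219.5 + 121.4, so R_B^{BC} = 34.79 kip and R_C = 112 − 34.79 = 77.21 kip.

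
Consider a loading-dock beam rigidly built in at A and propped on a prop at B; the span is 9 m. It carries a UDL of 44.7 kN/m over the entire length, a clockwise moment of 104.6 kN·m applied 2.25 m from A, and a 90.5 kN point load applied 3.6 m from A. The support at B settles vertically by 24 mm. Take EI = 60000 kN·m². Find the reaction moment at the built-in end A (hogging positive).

Remove the prop at B; the released (primary) structure is a cantilever built in at A.
Primary-structure tip deflection at B by superposition:
  UDL 44.7: wL⁴/(8EI) = 36660/EI
  clockwise couple 104.6 at a = 2.25: M₀a(2L − a)/(2EI) = 1853/EI
  point load 90.5 at a = 3.6: Pa²(3L − a)/(6EI) = 4574/EI
  δ_0 = 43087/EI
Tip deflection under a unit load at B: L³/(3EI) = 243/EI.
With EI = 60000 kN·m²: δ_0 = 0.71812 m and δ_{BB} = 0.00405 m/kN.
Compatibility — the beam at B must follow the support down by 0.024 m: δ_0 − R_B·δ_{BB} = 0.024, so R_B = (0.71812 − 0.024)/0.00405 = 171.4 kN.
Moment equilibrium about A: M_A = Σ(load moments about A) − R_B·L = 2241 − 171.4×9 = 698.3 kN·m.

M_A = 698.3 kN·m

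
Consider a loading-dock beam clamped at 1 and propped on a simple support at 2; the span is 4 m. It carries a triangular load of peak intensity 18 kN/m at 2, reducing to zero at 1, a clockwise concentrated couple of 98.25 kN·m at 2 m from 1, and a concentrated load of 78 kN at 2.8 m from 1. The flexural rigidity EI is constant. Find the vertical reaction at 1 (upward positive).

Choose R_2 as the redundant. The primary structure is the cantilever fixed at 1.
Free-end deflection of the primary structure under the applied loading (downward +):
  triangular load, peak 18 at the free end: 11w₀L⁴/(120EI) = 422.4/EI
  clockwise couple 98.25 at a = 2: M₀a(2L − a)/(2EI) = 589.5/EI
  point load 78 at a = 2.8: Pa²(3L − a)/(6EI) = 937.7/EI
  δ_0 = 1950/EI
Tip deflection under a unit load at 2: L³/(3EI) = 21.33/EI.
Compatibility at 2: δ_0 − R_2·δ_{22} = 0, so R_2 = 1950/21.33 = 91.39 kN.
Vertical equilibrium: R_1 = ΣP − R_2 = 114 − 91.39 = 22.61 kN.

R_1 = 22.61 kN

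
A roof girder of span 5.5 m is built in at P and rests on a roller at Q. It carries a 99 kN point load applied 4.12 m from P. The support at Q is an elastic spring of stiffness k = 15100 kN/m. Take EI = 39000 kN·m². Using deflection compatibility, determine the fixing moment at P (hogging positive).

M_P = 79.31 kN·m

Remove the prop at Q; the released (primary) structure is a cantilever built in at P.
Downward deflection at the released point Q due to the loads:
  point load 99 at a = 4.12: Pa²(3L − a)/(6EI) = 3467/EI
Tip deflection under a unit load at Q: L³/(3EI) = 55.46/EI.
With EI = 39000 kN·m²: δ_0 = 0.088907 m and δ_{QQ} = 0.001422 m/kN.
Compatibility — the spring shortens by R_Q/k under the reaction it provides: δ_0 − R_Q·δ_{QQ} = R_Q/k. With 1/k = 0.000066 m/kN, R_Q = δ_0 / (δ_{QQ} + 1/k) = 0.088907 / (0.001422 + 0.000066) = 59.74 kN.
Moment equilibrium about P: M_P = Σ(load moments about P) − R_Q·L = 407.9 − 59.74×5.5 = 79.31 kN·m.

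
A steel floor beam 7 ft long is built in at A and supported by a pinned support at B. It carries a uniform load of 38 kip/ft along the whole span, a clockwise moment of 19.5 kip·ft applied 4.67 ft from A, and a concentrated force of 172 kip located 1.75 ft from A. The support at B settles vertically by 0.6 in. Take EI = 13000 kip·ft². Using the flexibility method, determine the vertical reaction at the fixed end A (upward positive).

Release the roller at B. Primary structure: cantilever fixed at A.
Free-end deflection of the primary structure under the applied loading (downward +):
  UDL 38: wL⁴/(8EI) = 11405/EI
  clockwise couple 19.5 at a = 4.67: M₀a(2L − a)/(2EI) = 424.8/EI
  point load 172 at a = 1.75: Pa²(3L − a)/(6EI) = 1690/EI
  δ_0 = 13520/EI
Flexibility coefficient — unit upward force at B: δ_{BB} = L³/(3EI) = 114.3/EI.
With EI = 13000 kip·ft²: δ_0 = 1.04 ft and δ_{BB} = 0.008795 ft/kip.
Compatibility — the beam at B must follow the support down by 0.05 ft: δ_0 − R_B·δ_{BB} = 0.05, so R_B = (1.04 − 0.05)/0.008795 = 112.6 kip.
Vertical equilibrium: R_A = ΣP − R_B = 438 − 112.6 = 325.4 kip.

R_A = 325.4 kip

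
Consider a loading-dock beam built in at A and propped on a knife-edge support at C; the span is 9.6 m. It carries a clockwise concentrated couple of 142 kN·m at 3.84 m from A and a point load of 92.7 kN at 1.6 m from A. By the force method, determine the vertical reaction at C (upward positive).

R_C = 17.85 kN

Choose R_C as the redundant. The primary structure is the cantilever fixed at A.
Free-end deflection of the primary structure under the applied loading (downward +):
  clockwise couple 142 at a = 3.84: M₀a(2L − a)/(2EI) = 4188/EI
  point load 92.7 at a = 1.6: Pa²(3L − a)/(6EI) = 1076/EI
  δ_0 = 5264/EI
Tip deflection under a unit load at C: L³/(3EI) = 294.9/EI.
The prop prevents deflection at C: R_C = δ_0/δ_{CC} = 5264/294.9 = 17.85 kN.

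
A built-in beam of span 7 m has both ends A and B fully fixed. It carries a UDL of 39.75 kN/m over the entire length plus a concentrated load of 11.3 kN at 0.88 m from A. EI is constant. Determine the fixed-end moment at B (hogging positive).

M_B = 163.4 kN·m

Release both end moments; the primary structure is a simply-supported span AB with redundants M_A and M_B.
On the primary (simply-supported) span, the end slopes from the loading are:
  at A: UDL 39.75: wL³/(24EI) = 568.1/EI
  at B: UDL 39.75: wL³/(24EI) = 568.1/EI
  at A: point load 11.3 at a = 0.88: Pab(L + b)/(6LEI) = 19.01/EI
  at B: point load 11.3 at a = 0.88: Pab(L + a)/(6LEI) = 11.42/EI
  θ_A0 = 587.1/EI,  θ_B0 = 579.5/EI
Flexibility coefficients: a unit moment at one end gives L/(3EI) there and L/(6EI) at the far end, so f₁₁ = f₂₂ = 2.333/EI and f₁₂ = f₂₁ = 1.167/EI.
Compatibility — zero rotation at each built-in end:
  2.333 M_A + 1.167 M_B = 587.1
  1.167 M_A + 2.333 M_B = 579.5
Solving the pair gives M_A = 169.9 kN·m and M_B = 163.4 kN·m (hogging).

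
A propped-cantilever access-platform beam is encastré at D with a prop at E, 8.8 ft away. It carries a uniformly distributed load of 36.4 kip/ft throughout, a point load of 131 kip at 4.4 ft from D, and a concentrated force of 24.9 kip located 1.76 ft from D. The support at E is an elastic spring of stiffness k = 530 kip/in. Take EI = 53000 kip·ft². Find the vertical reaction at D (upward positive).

R_D = 319.5 kip

Remove the prop at E; the released (primary) structure is a cantilever built in at D.
Deflection at E on the released cantilever, summing each load's contribution:
  UDL 36.4: wL⁴/(8EI) = 27286/EI
  point load 131 at a = 4.4: Pa²(3L − a)/(6EI) = 9299/EI
  point load 24.9 at a = 1.76: Pa²(3L − a)/(6EI) = 316.7/EI
  δ_0 = 36902/EI
Tip deflection under a unit load at E: L³/(3EI) = 227.2/EI.
With EI = 53000 kip·ft²: δ_0 = 0.69627 ft and δ_{EE} = 0.004286 ft/kip.
Compatibility — the spring shortens by R_E/k under the reaction it provides: δ_0 − R_E·δ_{EE} = R_E/k. With 1/k = 1/(530×12) ft/kip = 0.000157 ft/kip, R_E = δ_0 / (δ_{EE} + 1/k) = 0.69627 / (0.004286 + 0.000157) = 156.7 kip.
Vertical equilibrium: R_D = ΣP − R_E = 476.2 − 156.7 = 319.5 kip.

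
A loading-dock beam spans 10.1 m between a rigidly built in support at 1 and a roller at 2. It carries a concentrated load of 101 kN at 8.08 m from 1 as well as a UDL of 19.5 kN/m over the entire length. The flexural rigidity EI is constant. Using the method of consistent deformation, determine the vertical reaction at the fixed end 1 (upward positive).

R_1 = 153 kN

Release the roller at 2. Primary structure: cantilever fixed at 1.
Deflection at 2 on the released cantilever, summing each load's contribution:
  point load 101 at a = 8.08: Pa²(3L − a)/(6EI) = 24420/EI
  UDL 19.5: wL⁴/(8EI) = 25365/EI
  δ_0 = 49784/EI
Flexibility coefficient — unit upward force at 2: δ_{22} = L³/(3EI) = 343.4/EI.
Compatibility at 2: δ_0 − R_2·δ_{22} = 0, so R_2 = 49784/343.4 = 145 kN.
Vertical equilibrium: R_1 = ΣP − R_2 = 297.9 − 145 = 153 kN.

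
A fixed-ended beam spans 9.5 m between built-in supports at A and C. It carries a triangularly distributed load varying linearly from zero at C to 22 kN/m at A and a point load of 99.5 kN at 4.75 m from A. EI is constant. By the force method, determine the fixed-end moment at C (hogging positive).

Take the two fixed-end moments M_A, M_C as redundants; the released structure is the simple span AC.
On the primary (simply-supported) span, the end slopes from the loading are:
  at A: triangular load, peak 22: w₀L³/(45EI) = 419.2/EI
  at C: triangular load, peak 22: 7w₀L³/(360EI) = 366.8/EI
  at A: point load 99.5 at a = 4.75: Pab(L + b)/(6LEI) = 561.2/EI
  at C: point load 99.5 at a = 4.75: Pab(L + a)/(6LEI) = 561.2/EI
  θ_A0 = 980.4/EI,  θ_C0 = 928/EI
Flexibility coefficients: a unit moment at one end gives L/(3EI) there and L/(6EI) at the far end, so f₁₁ = f₂₂ = 3.167/EI and f₁₂ = f₂₁ = 1.583/EI.
Compatibility — zero rotation at each built-in end:
  3.167 M_A + 1.583 M_C = 980.4
  1.583 M_A + 3.167 M_C = 928
Solving the pair gives M_A = 217.4 kN·m and M_C = 184.3 kN·m (hogging).

M_C = 184.3 kN·m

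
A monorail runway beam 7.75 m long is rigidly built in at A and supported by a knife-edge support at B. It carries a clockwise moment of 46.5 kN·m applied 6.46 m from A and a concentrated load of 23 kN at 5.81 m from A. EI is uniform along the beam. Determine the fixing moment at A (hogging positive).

M_A = -0.4055 kN·m

Release the roller at B. Primary structure: cantilever fixed at A.
Downward deflection at the released point B due to the loads:
  clockwise couple 46.5 at a = 6.46: M₀a(2L − a)/(2EI) = 1358/EI
  point load 23 at a = 5.81: Pa²(3L − a)/(6EI) = 2257/EI
  δ_0 = 3614/EI
Tip deflection under a unit load at B: L³/(3EI) = 155.2/EI.
The prop prevents deflection at B: R_B = δ_0/δ_{BB} = 3614/155.2 = 23.29 kN.
Moment equilibrium about A: M_A = Σ(load moments about A) − R_B·L = 180.1 − 23.29×7.75 = -0.4055 kN·m.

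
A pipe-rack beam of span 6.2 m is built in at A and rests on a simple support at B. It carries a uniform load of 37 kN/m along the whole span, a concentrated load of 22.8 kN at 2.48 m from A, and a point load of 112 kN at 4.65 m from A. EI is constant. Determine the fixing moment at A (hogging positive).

Remove the prop at B; the released (primary) structure is a cantilever built in at A.
Downward deflection at the released point B due to the loads:
  UDL 37: wL⁴/(8EI) = 6834/EI
  point load 22.8 at a = 2.48: Pa²(3L − a)/(6EI) = 376.7/EI
  point load 112 at a = 4.65: Pa²(3L − a)/(6EI) = 5630/EI
  δ_0 = 12841/EI
Flexibility coefficient — unit upward force at B: δ_{BB} = L³/(3EI) = 79.44/EI.
The prop prevents deflection at B: R_B = δ_0/δ_{BB} = 12841/79.44 = 161.6 kN.
Moment equilibrium about A: M_A = Σ(load moments about A) − R_B·L = 1288 − 161.6×6.2 = 286.3 kN·m.

M_A = 286.3 kN·m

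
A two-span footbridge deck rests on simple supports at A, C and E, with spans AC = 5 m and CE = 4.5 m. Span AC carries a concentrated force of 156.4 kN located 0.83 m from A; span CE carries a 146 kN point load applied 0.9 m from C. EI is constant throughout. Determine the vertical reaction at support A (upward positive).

R_A = 114.8 kN

Release continuity at C by inserting a hinge; the redundant is the internal moment M_C. The primary structure is two simply-supported spans AC and CE.
Discontinuity in slope at C on the released structure — sum the simple-span end rotations:
  span AC: point load 156.4 at a = 0.83: Pab(L + a)/(6LEI) = 105.2/EI
  span CE: point load 146 at a = 0.9: Pab(L + b)/(6LEI) = 141.9/EI
  relative rotation θ_0 = (105.2 + 141.9)/EI = 247.1/EI
A unit hogging moment at C produces rotation L₁/(3EI) + L₂/(3EI) = 3.167/EI.
Slope continuity at C: θ_0 = M_C·3.167/EI, so M_C = 247.1/3.167 = 78.03 kN·m (hogging).
Span AC, ΣM about A with M_C applied at C: R_C^{AC}·5 = 129.8 + 78.03, so R_C^{AC} = 41.57 kN and R_A = 156.4 − 41.57 = 114.8 kN.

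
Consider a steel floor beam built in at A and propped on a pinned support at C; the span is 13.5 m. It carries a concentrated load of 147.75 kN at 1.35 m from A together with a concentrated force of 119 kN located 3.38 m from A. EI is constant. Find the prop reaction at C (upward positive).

R_C = 12.4 kN

Release the roller at C. Primary structure: cantilever fixed at A.
Free-end deflection of the primary structure under the applied loading (downward +):
  point load 147.75 at a = 1.35: Pa²(3L − a)/(6EI) = 1757/EI
  point load 119 at a = 3.38: Pa²(3L − a)/(6EI) = 8411/EI
  δ_0 = 10168/EI
Tip deflection under a unit load at C: L³/(3EI) = 820.1/EI.
Compatibility at C: δ_0 − R_C·δ_{CC} = 0, so R_C = 10168/820.1 = 12.4 kN.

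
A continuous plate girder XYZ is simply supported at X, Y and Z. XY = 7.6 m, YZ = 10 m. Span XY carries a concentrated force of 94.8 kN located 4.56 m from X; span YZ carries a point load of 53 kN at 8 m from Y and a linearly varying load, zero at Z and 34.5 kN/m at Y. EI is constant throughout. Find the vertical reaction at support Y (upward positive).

Release continuity at Y by inserting a hinge; the redundant is the internal moment M_Y. The primary structure is two simply-supported spans XY and YZ.
Rotations at Y on the released spans (each span's end-slope, ×1/EI):
  span XY: point load 94.8 at a = 4.56: Pab(L + a)/(6LEI) = 350.4/EI
  span YZ: point load 53 at a = 8: Pab(L + b)/(6LEI) = 169.6/EI
  span YZ: triangular load, peak 34.5: w₀L³/(45EI) = 766.7/EI
  relative rotation θ_0 = (350.4 + 936.3)/EI = 1287/EI
A unit hogging moment at Y produces rotation L₁/(3EI) + L₂/(3EI) = 5.867/EI.
Compatibility: M_Y·(L₁+L₂)/(3EI) = θ_0, giving M_Y = 219.3 kN·m (hogging).
Span XY, ΣM about X with M_Y applied at Y: R_Y^{XY}·7.6 = 432.3 + 219.3, so R_Y^{XY} = 85.74 kN and R_X = 94.8 − 85.74 = 9.061 kN.
Span YZ, ΣM about Z: R_Y^{YZ}·10 = 1256 + 219.3, so R_Y^{YZ} = 147.5 kN and R_Z = 225.5 − 147.5 = 77.97 kN.
R_Y = 85.74 + 147.5 = 233.3 kN.

R_Y = 233.3 kN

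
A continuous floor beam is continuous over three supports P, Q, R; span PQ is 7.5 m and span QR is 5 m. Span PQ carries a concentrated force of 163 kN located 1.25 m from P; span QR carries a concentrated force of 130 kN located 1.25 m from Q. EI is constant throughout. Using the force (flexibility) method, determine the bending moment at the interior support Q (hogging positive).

M_Q = 102.1 kN·m

Take M_Q as the redundant. Released structure: two simple spans PQ and QR with a hinge at Q.
End slopes at the hinge Q, treating each span as simply supported:
  span PQ: point load 163 at a = 1.25: Pab(L + a)/(6LEI) = 247.6/EI
  span QR: point load 130 at a = 1.25: Pab(L + b)/(6LEI) = 177.7/EI
  relative rotation θ_0 = (247.6 + 177.7)/EI = 425.3/EI
A unit hogging moment at Q produces rotation L₁/(3EI) + L₂/(3EI) = 4.167/EI.
Slope continuity at Q: θ_0 = M_Q·4.167/EI, so M_Q = 425.3/4.167 = 102.1 kN·m (hogging).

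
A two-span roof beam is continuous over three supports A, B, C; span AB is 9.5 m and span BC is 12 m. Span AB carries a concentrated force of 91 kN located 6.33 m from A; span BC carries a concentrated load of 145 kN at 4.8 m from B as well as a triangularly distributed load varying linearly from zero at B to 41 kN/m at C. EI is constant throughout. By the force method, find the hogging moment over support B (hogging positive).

M_B = 449.4 kN·m

Insert a hinge at B; M_B is the redundant, and each span becomes simply supported.
End slopes at the hinge B, treating each span as simply supported:
  span AB: point load 91 at a = 6.33: Pab(L + a)/(6LEI) = 507.1/EI
  span BC: point load 145 at a = 4.8: Pab(L + b)/(6LEI) = 1336/EI
  span BC: triangular load, peak 41: 7w₀L³/(360EI) = 1378/EI
  relative rotation θ_0 = (507.1 + 2714)/EI = 3221/EI
A unit hogging moment at B produces rotation L₁/(3EI) + L₂/(3EI) = 7.167/EI.
Slope continuity at B: θ_0 = M_B·7.167/EI, so M_B = 3221/7.167 = 449.4 kN·m (hogging).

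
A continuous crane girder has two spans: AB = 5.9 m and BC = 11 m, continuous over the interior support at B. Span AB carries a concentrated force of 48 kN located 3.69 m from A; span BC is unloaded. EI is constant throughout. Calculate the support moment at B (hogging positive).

M_B = 18.82 kN·m

Insert a hinge at B; M_B is the redundant, and each span becomes simply supported.
Rotations at B on the released spans (each span's end-slope, ×1/EI):
  span AB: point load 48 at a = 3.69: Pab(L + a)/(6LEI) = 106/EI
  relative rotation θ_0 = (106 + 0)/EI = 106/EI
A unit hogging moment at B produces rotation L₁/(3EI) + L₂/(3EI) = 5.633/EI.
Slope continuity at B: θ_0 = M_B·5.633/EI, so M_B = 106/5.633 = 18.82 kN·m (hogging).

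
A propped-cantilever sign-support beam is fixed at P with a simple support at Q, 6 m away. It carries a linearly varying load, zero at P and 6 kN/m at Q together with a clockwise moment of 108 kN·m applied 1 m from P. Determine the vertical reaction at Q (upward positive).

Take the reaction at Q as the redundant and release it; the primary structure is a cantilever fixed at P.
Downward deflection at the released point Q due to the loads:
  triangular load, peak 6 at the free end: 11w₀L⁴/(120EI) = 712.8/EI
  clockwise couple 108 at a = 1: M₀a(2L − a)/(2EI) = 594/EI
  δ_0 = 1307/EI
Flexibility coefficient — unit upward force at Q: δ_{QQ} = L³/(3EI) = 72/EI.
The prop prevents deflection at Q: R_Q = δ_0/δ_{QQ} = 1307/72 = 18.15 kN.

R_Q = 18.15 kN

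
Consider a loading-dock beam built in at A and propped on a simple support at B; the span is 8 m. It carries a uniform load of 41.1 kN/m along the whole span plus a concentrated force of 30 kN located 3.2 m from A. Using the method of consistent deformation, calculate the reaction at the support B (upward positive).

Remove the prop at B; the released (primary) structure is a cantilever built in at A.
Primary-structure tip deflection at B by superposition:
  UDL 41.1: wL⁴/(8EI) = 21043/EI
  point load 30 at a = 3.2: Pa²(3L − a)/(6EI) = 1065/EI
  δ_0 = 22108/EI
Tip deflection under a unit load at B: L³/(3EI) = 170.7/EI.
The prop prevents deflection at B: R_B = δ_0/δ_{BB} = 22108/170.7 = 129.5 kN.

R_B = 129.5 kN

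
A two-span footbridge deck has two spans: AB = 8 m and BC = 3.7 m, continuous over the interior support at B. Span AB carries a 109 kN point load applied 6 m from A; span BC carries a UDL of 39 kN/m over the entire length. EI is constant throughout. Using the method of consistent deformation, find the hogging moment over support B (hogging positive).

Release continuity at B by inserting a hinge; the redundant is the internal moment M_B. The primary structure is two simply-supported spans AB and BC.
Rotations at B on the released spans (each span's end-slope, ×1/EI):
  span AB: point load 109 at a = 6: Pab(L + a)/(6LEI) = 381.5/EI
  span BC: UDL 39: wL³/(24EI) = 82.31/EI
  relative rotation θ_0 = (381.5 + 82.31)/EI = 463.8/EI
A unit hogging moment at B produces rotation L₁/(3EI) + L₂/(3EI) = 3.9/EI.
Compatibility: M_B·(L₁+L₂)/(3EI) = θ_0, giving M_B = 118.9 kN·m (hogging).

M_B = 118.9 kN·m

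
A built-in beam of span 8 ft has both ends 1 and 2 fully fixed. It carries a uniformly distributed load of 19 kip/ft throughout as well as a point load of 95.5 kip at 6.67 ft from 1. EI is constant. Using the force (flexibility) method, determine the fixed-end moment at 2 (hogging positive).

M_2 = 189.6 kip·ft

Release both end moments; the primary structure is a simply-supported span 12 with redundants M_1 and M_2.
End rotations of the released simple span under the applied load (×1/EI):
  at 1: UDL 19: wL³/(24EI) = 405.3/EI
  at 2: UDL 19: wL³/(24EI) = 405.3/EI
  at 1: point load 95.5 at a = 6.67: Pab(L + b)/(6LEI) = 164.7/EI
  at 2: point load 95.5 at a = 6.67: Pab(L + a)/(6LEI) = 258.9/EI
  θ_10 = 570/EI,  θ_20 = 664.3/EI
Flexibility coefficients: a unit moment at one end gives L/(3EI) there and L/(6EI) at the far end, so f₁₁ = f₂₂ = 2.667/EI and f₁₂ = f₂₁ = 1.333/EI.
Compatibility — zero rotation at each built-in end:
  2.667 M_1 + 1.333 M_2 = 570
  1.333 M_1 + 2.667 M_2 = 664.3
Solving the pair gives M_1 = 118.9 kip·ft and M_2 = 189.6 kip·ft (hogging).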